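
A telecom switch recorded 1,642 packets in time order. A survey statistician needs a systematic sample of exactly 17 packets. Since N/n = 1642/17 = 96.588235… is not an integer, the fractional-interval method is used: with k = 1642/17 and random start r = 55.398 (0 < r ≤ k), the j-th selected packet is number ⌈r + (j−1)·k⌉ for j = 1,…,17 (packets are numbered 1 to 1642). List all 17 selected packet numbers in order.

j=1: r + 0k = 55.398 → ⌈·⌉ = 56
j=2: r + 1k = 151.986235… → ⌈·⌉ = 152
j=3: r + 2k = 248.574470… → ⌈·⌉ = 249
j=4: r + 3k = 345.162705… → ⌈·⌉ = 346
j=5: r + 4k = 441.750941… → ⌈·⌉ = 442
j=6: r + 5k = 538.339176… → ⌈·⌉ = 539
j=7: r + 6k = 634.927411… → ⌈·⌉ = 635
j=8: r + 7k = 731.515647… → ⌈·⌉ = 732
j=9: r + 8k = 828.103882… → ⌈·⌉ = 829
j=10: r + 9k = 924.692117… → ⌈·⌉ = 925
j=11: r + 10k = 1021.280352… → ⌈·⌉ = 1022
j=12: r + 11k = 1117.868588… → ⌈·⌉ = 1118
j=13: r + 12k = 1214.456823… → ⌈·⌉ = 1215
j=14: r + 13k = 1311.045058… → ⌈·⌉ = 1312
j=15: r + 14k = 1407.633294… → ⌈·⌉ = 1408
j=16: r + 15k = 1504.221529… → ⌈·⌉ = 1505
j=17: r + 16k = 1600.809764… → ⌈·⌉ = 1601

56, 152, 249, 346, 442, 539, 635, 732, 829, 925, 1022, 1118, 1215, 1312, 1408, 1505, 1601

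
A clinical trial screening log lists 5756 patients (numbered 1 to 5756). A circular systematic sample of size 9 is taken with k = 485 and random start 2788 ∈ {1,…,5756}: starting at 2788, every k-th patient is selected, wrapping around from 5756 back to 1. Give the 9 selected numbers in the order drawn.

2788, 3273, 3758, 4243, 4728, 5213, 5698, 427, 912

Selection 1: 2788
Selection 2: 2788 + 485 = 3273
Selection 3: 3273 + 485 = 3758
Selection 4: 3758 + 485 = 4243
Selection 5: 4243 + 485 = 4728
Selection 6: 4728 + 485 = 5213
Selection 7: 5213 + 485 = 5698
Selection 8: 5698 + 485 = 6183 → 6183 − 5756 = 427
Selection 9: 427 + 485 = 912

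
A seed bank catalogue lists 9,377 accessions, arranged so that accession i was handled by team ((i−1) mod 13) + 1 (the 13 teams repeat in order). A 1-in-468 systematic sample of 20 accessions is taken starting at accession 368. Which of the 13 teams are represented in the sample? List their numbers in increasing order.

Consecutive selections differ by k = 468, so their team numbers differ by 468 mod 13 = 0.
gcd(468, 13) = 13, so the sample visits 13/13 = 1 distinct residues mod 13.
Start 368 is team 4; the teams hit are 4.

4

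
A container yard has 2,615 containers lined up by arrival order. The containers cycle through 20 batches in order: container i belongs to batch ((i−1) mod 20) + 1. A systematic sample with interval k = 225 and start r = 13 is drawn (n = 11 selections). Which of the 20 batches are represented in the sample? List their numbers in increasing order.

3, 8, 13, 18

Consecutive selections differ by k = 225, so their batch numbers differ by 225 mod 20 = 5.
gcd(225, 20) = 5, so the sample visits 20/5 = 4 distinct residues mod 20.
Start 13 is batch 13; the batches hit are 3, 8, 13, 18.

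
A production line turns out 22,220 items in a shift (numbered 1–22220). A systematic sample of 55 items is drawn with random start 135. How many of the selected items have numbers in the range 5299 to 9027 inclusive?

k = 22220/55 = 404
First selection ≥ 5299: 135 + ⌈(5299−135)/404⌉·404 = 135 + 13×404 = 5387
Last selection ≤ 9027: 135 + ⌊(9027−135)/404⌋·404 = 135 + 22×404 = 9023
Count = 22 − 13 + 1 = 10

10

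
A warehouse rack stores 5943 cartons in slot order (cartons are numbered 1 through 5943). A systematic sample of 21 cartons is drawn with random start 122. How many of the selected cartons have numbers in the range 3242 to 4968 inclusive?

6

k = 5943/21 = 283
First selection ≥ 3242: 122 + ⌈(3242−122)/283⌉·283 = 122 + 12×283 = 3518
Last selection ≤ 4968: 122 + ⌊(4968−122)/283⌋·283 = 122 + 17×283 = 4933
Count = 17 − 12 + 1 = 6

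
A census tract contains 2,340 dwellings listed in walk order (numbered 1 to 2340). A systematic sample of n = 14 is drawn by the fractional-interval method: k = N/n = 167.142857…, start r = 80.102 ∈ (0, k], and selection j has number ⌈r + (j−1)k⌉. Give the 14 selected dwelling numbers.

81, 248, 415, 582, 749, 916, 1083, 1251, 1418, 1585, 1752, 1919, 2086, 2253

j=1: r + 0k = 80.102 → ⌈·⌉ = 81
j=2: r + 1k = 247.244857… → ⌈·⌉ = 248
j=3: r + 2k = 414.387714… → ⌈·⌉ = 415
j=4: r + 3k = 581.530571… → ⌈·⌉ = 582
j=5: r + 4k = 748.673428… → ⌈·⌉ = 749
j=6: r + 5k = 915.816285… → ⌈·⌉ = 916
j=7: r + 6k = 1082.959142… → ⌈·⌉ = 1083
j=8: r + 7k = 1250.102 → ⌈·⌉ = 1251
j=9: r + 8k = 1417.244857… → ⌈·⌉ = 1418
j=10: r + 9k = 1584.387714… → ⌈·⌉ = 1585
j=11: r + 10k = 1751.530571… → ⌈·⌉ = 1752
j=12: r + 11k = 1918.673428… → ⌈·⌉ = 1919
j=13: r + 12k = 2085.816285… → ⌈·⌉ = 2086
j=14: r + 13k = 2252.959142… → ⌈·⌉ = 2253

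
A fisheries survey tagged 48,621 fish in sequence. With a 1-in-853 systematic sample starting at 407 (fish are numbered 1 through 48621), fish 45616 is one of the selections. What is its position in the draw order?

54

k = 853
position = (45616 − 407)/853 + 1 = 45209/853 + 1 = 53 + 1 = 54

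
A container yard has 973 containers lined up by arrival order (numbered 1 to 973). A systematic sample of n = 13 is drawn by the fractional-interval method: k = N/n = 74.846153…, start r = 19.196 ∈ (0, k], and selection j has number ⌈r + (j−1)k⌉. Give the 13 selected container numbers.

20, 95, 169, 244, 319, 394, 469, 544, 618, 693, 768, 843, 918

j=1: r + 0k = 19.196 → ⌈·⌉ = 20
j=2: r + 1k = 94.042153… → ⌈·⌉ = 95
j=3: r + 2k = 168.888307… → ⌈·⌉ = 169
j=4: r + 3k = 243.734461… → ⌈·⌉ = 244
j=5: r + 4k = 318.580615… → ⌈·⌉ = 319
j=6: r + 5k = 393.426769… → ⌈·⌉ = 394
j=7: r + 6k = 468.272923… → ⌈·⌉ = 469
j=8: r + 7k = 543.119076… → ⌈·⌉ = 544
j=9: r + 8k = 617.965230… → ⌈·⌉ = 618
j=10: r + 9k = 692.811384… → ⌈·⌉ = 693
j=11: r + 10k = 767.657538… → ⌈·⌉ = 768
j=12: r + 11k = 842.503692… → ⌈·⌉ = 843
j=13: r + 12k = 917.349846… → ⌈·⌉ = 918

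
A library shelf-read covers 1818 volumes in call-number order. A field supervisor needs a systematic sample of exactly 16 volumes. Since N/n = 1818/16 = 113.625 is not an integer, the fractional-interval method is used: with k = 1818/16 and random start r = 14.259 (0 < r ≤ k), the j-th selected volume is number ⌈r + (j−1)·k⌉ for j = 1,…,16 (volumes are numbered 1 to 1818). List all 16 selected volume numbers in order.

j=1: r + 0k = 14.259 → ⌈·⌉ = 15
j=2: r + 1k = 127.884 → ⌈·⌉ = 128
j=3: r + 2k = 241.509 → ⌈·⌉ = 242
j=4: r + 3k = 355.134 → ⌈·⌉ = 356
j=5: r + 4k = 468.759 → ⌈·⌉ = 469
j=6: r + 5k = 582.384 → ⌈·⌉ = 583
j=7: r + 6k = 696.009 → ⌈·⌉ = 697
j=8: r + 7k = 809.634 → ⌈·⌉ = 810
j=9: r + 8k = 923.259 → ⌈·⌉ = 924
j=10: r + 9k = 1036.884 → ⌈·⌉ = 1037
j=11: r + 10k = 1150.509 → ⌈·⌉ = 1151
j=12: r + 11k = 1264.134 → ⌈·⌉ = 1265
j=13: r + 12k = 1377.759 → ⌈·⌉ = 1378
j=14: r + 13k = 1491.384 → ⌈·⌉ = 1492
j=15: r + 14k = 1605.009 → ⌈·⌉ = 1606
j=16: r + 15k = 1718.634 → ⌈·⌉ = 1719

15, 128, 242, 356, 469, 583, 697, 810, 924, 1037, 1151, 1265, 1378, 1492, 1606, 1719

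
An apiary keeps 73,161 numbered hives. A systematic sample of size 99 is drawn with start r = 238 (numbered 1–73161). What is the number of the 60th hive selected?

k = 73161/99 = 739
60th selection = r + (60−1)·k = 238 + 59×739 = 238 + 43601 = 43839

43839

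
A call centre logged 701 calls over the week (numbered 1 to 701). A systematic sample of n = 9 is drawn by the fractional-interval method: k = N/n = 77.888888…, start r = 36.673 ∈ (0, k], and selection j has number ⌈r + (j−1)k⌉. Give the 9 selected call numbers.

j=1: r + 0k = 36.673 → ⌈·⌉ = 37
j=2: r + 1k = 114.561888… → ⌈·⌉ = 115
j=3: r + 2k = 192.450777… → ⌈·⌉ = 193
j=4: r + 3k = 270.339666… → ⌈·⌉ = 271
j=5: r + 4k = 348.228555… → ⌈·⌉ = 349
j=6: r + 5k = 426.117444… → ⌈·⌉ = 427
j=7: r + 6k = 504.006333… → ⌈·⌉ = 505
j=8: r + 7k = 581.895222… → ⌈·⌉ = 582
j=9: r + 8k = 659.784111… → ⌈·⌉ = 660

37, 115, 193, 271, 349, 427, 505, 582, 660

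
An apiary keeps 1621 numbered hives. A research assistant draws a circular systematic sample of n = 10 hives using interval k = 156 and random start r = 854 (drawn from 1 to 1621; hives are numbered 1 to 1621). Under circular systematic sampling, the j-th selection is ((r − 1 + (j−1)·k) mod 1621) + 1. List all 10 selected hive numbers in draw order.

Selection 1: 854
Selection 2: 854 + 156 = 1010
Selection 3: 1010 + 156 = 1166
Selection 4: 1166 + 156 = 1322
Selection 5: 1322 + 156 = 1478
Selection 6: 1478 + 156 = 1634 → 1634 − 1621 = 13
Selection 7: 13 + 156 = 169
Selection 8: 169 + 156 = 325
Selection 9: 325 + 156 = 481
Selection 10: 481 + 156 = 637

854, 1010, 1166, 1322, 1478, 13, 169, 325, 481, 637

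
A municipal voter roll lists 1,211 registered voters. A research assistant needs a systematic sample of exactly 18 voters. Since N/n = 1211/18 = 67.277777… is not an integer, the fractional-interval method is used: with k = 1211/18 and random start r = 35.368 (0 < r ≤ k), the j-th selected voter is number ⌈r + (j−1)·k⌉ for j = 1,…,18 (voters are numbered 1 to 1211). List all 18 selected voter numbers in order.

36, 103, 170, 238, 305, 372, 440, 507, 574, 641, 709, 776, 843, 910, 978, 1045, 1112, 1180

j=1: r + 0k = 35.368 → ⌈·⌉ = 36
j=2: r + 1k = 102.645777… → ⌈·⌉ = 103
j=3: r + 2k = 169.923555… → ⌈·⌉ = 170
j=4: r + 3k = 237.201333… → ⌈·⌉ = 238
j=5: r + 4k = 304.479111… → ⌈·⌉ = 305
j=6: r + 5k = 371.756888… → ⌈·⌉ = 372
j=7: r + 6k = 439.034666… → ⌈·⌉ = 440
j=8: r + 7k = 506.312444… → ⌈·⌉ = 507
j=9: r + 8k = 573.590222… → ⌈·⌉ = 574
j=10: r + 9k = 640.868 → ⌈·⌉ = 641
j=11: r + 10k = 708.145777… → ⌈·⌉ = 709
j=12: r + 11k = 775.423555… → ⌈·⌉ = 776
j=13: r + 12k = 842.701333… → ⌈·⌉ = 843
j=14: r + 13k = 909.979111… → ⌈·⌉ = 910
j=15: r + 14k = 977.256888… → ⌈·⌉ = 978
j=16: r + 15k = 1044.534666… → ⌈·⌉ = 1045
j=17: r + 16k = 1111.812444… → ⌈·⌉ = 1112
j=18: r + 17k = 1179.090222… → ⌈·⌉ = 1180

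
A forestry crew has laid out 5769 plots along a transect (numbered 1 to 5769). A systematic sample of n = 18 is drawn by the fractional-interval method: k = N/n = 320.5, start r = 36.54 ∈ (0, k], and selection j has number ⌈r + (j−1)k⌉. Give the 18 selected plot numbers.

37, 358, 678, 999, 1319, 1640, 1960, 2281, 2601, 2922, 3242, 3563, 3883, 4204, 4524, 4845, 5165, 5486

j=1: r + 0k = 36.54 → ⌈·⌉ = 37
j=2: r + 1k = 357.04 → ⌈·⌉ = 358
j=3: r + 2k = 677.54 → ⌈·⌉ = 678
j=4: r + 3k = 998.04 → ⌈·⌉ = 999
j=5: r + 4k = 1318.54 → ⌈·⌉ = 1319
j=6: r + 5k = 1639.04 → ⌈·⌉ = 1640
j=7: r + 6k = 1959.54 → ⌈·⌉ = 1960
j=8: r + 7k = 2280.04 → ⌈·⌉ = 2281
j=9: r + 8k = 2600.54 → ⌈·⌉ = 2601
j=10: r + 9k = 2921.04 → ⌈·⌉ = 2922
j=11: r + 10k = 3241.54 → ⌈·⌉ = 3242
j=12: r + 11k = 3562.04 → ⌈·⌉ = 3563
j=13: r + 12k = 3882.54 → ⌈·⌉ = 3883
j=14: r + 13k = 4203.04 → ⌈·⌉ = 4204
j=15: r + 14k = 4523.54 → ⌈·⌉ = 4524
j=16: r + 15k = 4844.04 → ⌈·⌉ = 4845
j=17: r + 16k = 5164.54 → ⌈·⌉ = 5165
j=18: r + 17k = 5485.04 → ⌈·⌉ = 5486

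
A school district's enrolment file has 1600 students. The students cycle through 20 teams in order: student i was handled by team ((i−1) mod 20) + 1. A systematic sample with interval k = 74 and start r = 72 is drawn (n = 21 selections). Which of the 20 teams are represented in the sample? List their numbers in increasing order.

2, 4, 6, 8, 10, 12, 14, 16, 18, 20

Consecutive selections differ by k = 74, so their team numbers differ by 74 mod 20 = 14.
gcd(74, 20) = 2, so the sample visits 20/2 = 10 distinct residues mod 20.
Start 72 is team 12; the teams hit are 2, 4, 6, 8, 10, 12, 14, 16, 18, 20.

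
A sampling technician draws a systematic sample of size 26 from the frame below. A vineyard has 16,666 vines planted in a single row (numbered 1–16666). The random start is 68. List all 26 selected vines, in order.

68, 709, 1350, 1991, 2632, 3273, 3914, 4555, 5196, 5837, 6478, 7119, 7760, 8401, 9042, 9683, 10324, 10965, 11606, 12247, 12888, 13529, 14170, 14811, 15452, 16093

k = N/n = 16666/26 = 641
vine 1: 68
vine 2: 68 + 641 = 709
vine 3: 709 + 641 = 1350
vine 4: 1350 + 641 = 1991
vine 5: 1991 + 641 = 2632
vine 6: 2632 + 641 = 3273
vine 7: 3273 + 641 = 3914
vine 8: 3914 + 641 = 4555
vine 9: 4555 + 641 = 5196
vine 10: 5196 + 641 = 5837
vine 11: 5837 + 641 = 6478
vine 12: 6478 + 641 = 7119
vine 13: 7119 + 641 = 7760
vine 14: 7760 + 641 = 8401
vine 15: 8401 + 641 = 9042
vine 16: 9042 + 641 = 9683
vine 17: 9683 + 641 = 10324
vine 18: 10324 + 641 = 10965
vine 19: 10965 + 641 = 11606
vine 20: 11606 + 641 = 12247
vine 21: 12247 + 641 = 12888
vine 22: 12888 + 641 = 13529
vine 23: 13529 + 641 = 14170
vine 24: 14170 + 641 = 14811
vine 25: 14811 + 641 = 15452
vine 26: 15452 + 641 = 16093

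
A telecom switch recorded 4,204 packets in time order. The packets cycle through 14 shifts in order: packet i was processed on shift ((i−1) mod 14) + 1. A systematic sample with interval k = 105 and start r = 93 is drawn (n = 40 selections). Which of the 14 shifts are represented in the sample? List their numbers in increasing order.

Consecutive selections differ by k = 105, so their shift numbers differ by 105 mod 14 = 7.
gcd(105, 14) = 7, so the sample visits 14/7 = 2 distinct residues mod 14.
Start 93 is shift 9; the shifts hit are 2, 9.

2, 9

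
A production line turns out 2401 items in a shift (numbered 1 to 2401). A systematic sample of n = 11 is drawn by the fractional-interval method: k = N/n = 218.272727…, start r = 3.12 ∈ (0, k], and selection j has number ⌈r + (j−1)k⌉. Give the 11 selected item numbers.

4, 222, 440, 658, 877, 1095, 1313, 1532, 1750, 1968, 2186

j=1: r + 0k = 3.12 → ⌈·⌉ = 4
j=2: r + 1k = 221.392727… → ⌈·⌉ = 222
j=3: r + 2k = 439.665454… → ⌈·⌉ = 440
j=4: r + 3k = 657.938181… → ⌈·⌉ = 658
j=5: r + 4k = 876.210909… → ⌈·⌉ = 877
j=6: r + 5k = 1094.483636… → ⌈·⌉ = 1095
j=7: r + 6k = 1312.756363… → ⌈·⌉ = 1313
j=8: r + 7k = 1531.029090… → ⌈·⌉ = 1532
j=9: r + 8k = 1749.301818… → ⌈·⌉ = 1750
j=10: r + 9k = 1967.574545… → ⌈·⌉ = 1968
j=11: r + 10k = 2185.847272… → ⌈·⌉ = 2186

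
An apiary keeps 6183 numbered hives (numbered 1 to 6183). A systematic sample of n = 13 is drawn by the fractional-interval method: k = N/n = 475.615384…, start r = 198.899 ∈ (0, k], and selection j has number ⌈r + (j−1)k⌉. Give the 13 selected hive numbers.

199, 675, 1151, 1626, 2102, 2577, 3053, 3529, 4004, 4480, 4956, 5431, 5907

j=1: r + 0k = 198.899 → ⌈·⌉ = 199
j=2: r + 1k = 674.514384… → ⌈·⌉ = 675
j=3: r + 2k = 1150.129769… → ⌈·⌉ = 1151
j=4: r + 3k = 1625.745153… → ⌈·⌉ = 1626
j=5: r + 4k = 2101.360538… → ⌈·⌉ = 2102
j=6: r + 5k = 2576.975923… → ⌈·⌉ = 2577
j=7: r + 6k = 3052.591307… → ⌈·⌉ = 3053
j=8: r + 7k = 3528.206692… → ⌈·⌉ = 3529
j=9: r + 8k = 4003.822076… → ⌈·⌉ = 4004
j=10: r + 9k = 4479.437461… → ⌈·⌉ = 4480
j=11: r + 10k = 4955.052846… → ⌈·⌉ = 4956
j=12: r + 11k = 5430.668230… → ⌈·⌉ = 5431
j=13: r + 12k = 5906.283615… → ⌈·⌉ = 5907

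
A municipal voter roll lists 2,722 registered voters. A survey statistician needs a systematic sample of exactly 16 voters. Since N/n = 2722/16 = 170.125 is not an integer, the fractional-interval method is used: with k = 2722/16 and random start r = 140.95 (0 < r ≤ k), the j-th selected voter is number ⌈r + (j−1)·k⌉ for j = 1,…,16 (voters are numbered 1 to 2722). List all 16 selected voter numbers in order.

141, 312, 482, 652, 822, 992, 1162, 1332, 1502, 1673, 1843, 2013, 2183, 2353, 2523, 2693

j=1: r + 0k = 140.95 → ⌈·⌉ = 141
j=2: r + 1k = 311.075 → ⌈·⌉ = 312
j=3: r + 2k = 481.2 → ⌈·⌉ = 482
j=4: r + 3k = 651.325 → ⌈·⌉ = 652
j=5: r + 4k = 821.45 → ⌈·⌉ = 822
j=6: r + 5k = 991.575 → ⌈·⌉ = 992
j=7: r + 6k = 1161.7 → ⌈·⌉ = 1162
j=8: r + 7k = 1331.825 → ⌈·⌉ = 1332
j=9: r + 8k = 1501.95 → ⌈·⌉ = 1502
j=10: r + 9k = 1672.075 → ⌈·⌉ = 1673
j=11: r + 10k = 1842.2 → ⌈·⌉ = 1843
j=12: r + 11k = 2012.325 → ⌈·⌉ = 2013
j=13: r + 12k = 2182.45 → ⌈·⌉ = 2183
j=14: r + 13k = 2352.575 → ⌈·⌉ = 2353
j=15: r + 14k = 2522.7 → ⌈·⌉ = 2523
j=16: r + 15k = 2692.825 → ⌈·⌉ = 2693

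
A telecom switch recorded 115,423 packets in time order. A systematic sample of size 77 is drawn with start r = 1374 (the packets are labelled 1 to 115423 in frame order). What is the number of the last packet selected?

115298

k = 115423/77 = 1499
77th selection = r + (77−1)·k = 1374 + 76×1499 = 1374 + 113924 = 115298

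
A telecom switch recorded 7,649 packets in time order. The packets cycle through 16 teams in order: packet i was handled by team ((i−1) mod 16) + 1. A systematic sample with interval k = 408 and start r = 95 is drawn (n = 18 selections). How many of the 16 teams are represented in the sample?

2

Consecutive selections differ by k = 408, so their team numbers differ by 408 mod 16 = 8.
gcd(408, 16) = 8, so the sample visits 16/8 = 2 distinct residues mod 16.
Start 95 is team 15; the teams hit are 7, 15.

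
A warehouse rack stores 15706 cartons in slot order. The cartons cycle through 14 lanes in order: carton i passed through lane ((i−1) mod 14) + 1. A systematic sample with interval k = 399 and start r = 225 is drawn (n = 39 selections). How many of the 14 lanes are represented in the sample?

Consecutive selections differ by k = 399, so their lane numbers differ by 399 mod 14 = 7.
gcd(399, 14) = 7, so the sample visits 14/7 = 2 distinct residues mod 14.
Start 225 is lane 1; the lanes hit are 1, 8.

2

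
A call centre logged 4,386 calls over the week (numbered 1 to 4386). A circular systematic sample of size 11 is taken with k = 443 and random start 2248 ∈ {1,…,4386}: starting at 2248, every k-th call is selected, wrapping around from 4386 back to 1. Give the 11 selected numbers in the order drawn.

Selection 1: 2248
Selection 2: 2248 + 443 = 2691
Selection 3: 2691 + 443 = 3134
Selection 4: 3134 + 443 = 3577
Selection 5: 3577 + 443 = 4020
Selection 6: 4020 + 443 = 4463 → 4463 − 4386 = 77
Selection 7: 77 + 443 = 520
Selection 8: 520 + 443 = 963
Selection 9: 963 + 443 = 1406
Selection 10: 1406 + 443 = 1849
Selection 11: 1849 + 443 = 2292

2248, 2691, 3134, 3577, 4020, 77, 520, 963, 1406, 1849, 2292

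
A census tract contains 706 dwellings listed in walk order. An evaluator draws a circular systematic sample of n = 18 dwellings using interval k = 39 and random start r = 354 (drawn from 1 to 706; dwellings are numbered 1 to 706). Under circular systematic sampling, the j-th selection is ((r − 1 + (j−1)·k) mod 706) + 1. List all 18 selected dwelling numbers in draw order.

354, 393, 432, 471, 510, 549, 588, 627, 666, 705, 38, 77, 116, 155, 194, 233, 272, 311

Selection 1: 354
Selection 2: 354 + 39 = 393
Selection 3: 393 + 39 = 432
Selection 4: 432 + 39 = 471
Selection 5: 471 + 39 = 510
Selection 6: 510 + 39 = 549
Selection 7: 549 + 39 = 588
Selection 8: 588 + 39 = 627
Selection 9: 627 + 39 = 666
Selection 10: 666 + 39 = 705
Selection 11: 705 + 39 = 744 → 744 − 706 = 38
Selection 12: 38 + 39 = 77
Selection 13: 77 + 39 = 116
Selection 14: 116 + 39 = 155
Selection 15: 155 + 39 = 194
Selection 16: 194 + 39 = 233
Selection 17: 233 + 39 = 272
Selection 18: 272 + 39 = 311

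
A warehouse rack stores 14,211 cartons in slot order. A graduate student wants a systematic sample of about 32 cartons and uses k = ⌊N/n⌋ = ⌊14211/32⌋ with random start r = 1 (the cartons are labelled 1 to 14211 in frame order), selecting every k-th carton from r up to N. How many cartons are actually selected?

k = ⌊14211/32⌋ = 444
Achieved size = ⌊(14211 − 1)/444⌋ + 1 = ⌊14210/444⌋ + 1 = 32 + 1 = 33
(last selection: 1 + 32×444 = 14209 ≤ 14211; next would be 14653 > 14211)

33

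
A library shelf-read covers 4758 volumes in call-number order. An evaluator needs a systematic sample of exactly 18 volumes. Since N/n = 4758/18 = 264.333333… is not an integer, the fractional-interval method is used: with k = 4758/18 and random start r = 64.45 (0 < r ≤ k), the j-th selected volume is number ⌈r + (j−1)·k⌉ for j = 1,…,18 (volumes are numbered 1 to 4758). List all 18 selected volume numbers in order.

j=1: r + 0k = 64.45 → ⌈·⌉ = 65
j=2: r + 1k = 328.783333… → ⌈·⌉ = 329
j=3: r + 2k = 593.116666… → ⌈·⌉ = 594
j=4: r + 3k = 857.45 → ⌈·⌉ = 858
j=5: r + 4k = 1121.783333… → ⌈·⌉ = 1122
j=6: r + 5k = 1386.116666… → ⌈·⌉ = 1387
j=7: r + 6k = 1650.45 → ⌈·⌉ = 1651
j=8: r + 7k = 1914.783333… → ⌈·⌉ = 1915
j=9: r + 8k = 2179.116666… → ⌈·⌉ = 2180
j=10: r + 9k = 2443.45 → ⌈·⌉ = 2444
j=11: r + 10k = 2707.783333… → ⌈·⌉ = 2708
j=12: r + 11k = 2972.116666… → ⌈·⌉ = 2973
j=13: r + 12k = 3236.45 → ⌈·⌉ = 3237
j=14: r + 13k = 3500.783333… → ⌈·⌉ = 3501
j=15: r + 14k = 3765.116666… → ⌈·⌉ = 3766
j=16: r + 15k = 4029.45 → ⌈·⌉ = 4030
j=17: r + 16k = 4293.783333… → ⌈·⌉ = 4294
j=18: r + 17k = 4558.116666… → ⌈·⌉ = 4559

65, 329, 594, 858, 1122, 1387, 1651, 1915, 2180, 2444, 2708, 2973, 3237, 3501, 3766, 4030, 4294, 4559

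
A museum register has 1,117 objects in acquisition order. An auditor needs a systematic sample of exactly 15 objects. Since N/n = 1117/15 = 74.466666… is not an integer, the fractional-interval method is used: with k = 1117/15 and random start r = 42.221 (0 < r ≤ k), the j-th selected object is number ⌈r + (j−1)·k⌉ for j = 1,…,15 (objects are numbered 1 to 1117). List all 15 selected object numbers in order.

j=1: r + 0k = 42.221 → ⌈·⌉ = 43
j=2: r + 1k = 116.687666… → ⌈·⌉ = 117
j=3: r + 2k = 191.154333… → ⌈·⌉ = 192
j=4: r + 3k = 265.621 → ⌈·⌉ = 266
j=5: r + 4k = 340.087666… → ⌈·⌉ = 341
j=6: r + 5k = 414.554333… → ⌈·⌉ = 415
j=7: r + 6k = 489.021 → ⌈·⌉ = 490
j=8: r + 7k = 563.487666… → ⌈·⌉ = 564
j=9: r + 8k = 637.954333… → ⌈·⌉ = 638
j=10: r + 9k = 712.421 → ⌈·⌉ = 713
j=11: r + 10k = 786.887666… → ⌈·⌉ = 787
j=12: r + 11k = 861.354333… → ⌈·⌉ = 862
j=13: r + 12k = 935.821 → ⌈·⌉ = 936
j=14: r + 13k = 1010.287666… → ⌈·⌉ = 1011
j=15: r + 14k = 1084.754333… → ⌈·⌉ = 1085

43, 117, 192, 266, 341, 415, 490, 564, 638, 713, 787, 862, 936, 1011, 1085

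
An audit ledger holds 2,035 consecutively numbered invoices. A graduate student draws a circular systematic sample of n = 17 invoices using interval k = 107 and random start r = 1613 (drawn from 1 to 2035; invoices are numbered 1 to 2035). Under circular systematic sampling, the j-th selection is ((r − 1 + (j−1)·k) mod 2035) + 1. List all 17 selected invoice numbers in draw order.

1613, 1720, 1827, 1934, 6, 113, 220, 327, 434, 541, 648, 755, 862, 969, 1076, 1183, 1290

Selection 1: 1613
Selection 2: 1613 + 107 = 1720
Selection 3: 1720 + 107 = 1827
Selection 4: 1827 + 107 = 1934
Selection 5: 1934 + 107 = 2041 → 2041 − 2035 = 6
Selection 6: 6 + 107 = 113
Selection 7: 113 + 107 = 220
Selection 8: 220 + 107 = 327
Selection 9: 327 + 107 = 434
Selection 10: 434 + 107 = 541
Selection 11: 541 + 107 = 648
Selection 12: 648 + 107 = 755
Selection 13: 755 + 107 = 862
Selection 14: 862 + 107 = 969
Selection 15: 969 + 107 = 1076
Selection 16: 1076 + 107 = 1183
Selection 17: 1183 + 107 = 1290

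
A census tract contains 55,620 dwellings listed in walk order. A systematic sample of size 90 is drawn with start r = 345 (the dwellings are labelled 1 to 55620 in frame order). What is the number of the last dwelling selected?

k = 55620/90 = 618
90th selection = r + (90−1)·k = 345 + 89×618 = 345 + 55002 = 55347

55347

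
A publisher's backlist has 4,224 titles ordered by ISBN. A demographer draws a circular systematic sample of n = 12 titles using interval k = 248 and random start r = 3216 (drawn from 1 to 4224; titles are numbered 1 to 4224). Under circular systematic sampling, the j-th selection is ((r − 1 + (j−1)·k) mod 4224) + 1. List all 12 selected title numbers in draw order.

Selection 1: 3216
Selection 2: 3216 + 248 = 3464
Selection 3: 3464 + 248 = 3712
Selection 4: 3712 + 248 = 3960
Selection 5: 3960 + 248 = 4208
Selection 6: 4208 + 248 = 4456 → 4456 − 4224 = 232
Selection 7: 232 + 248 = 480
Selection 8: 480 + 248 = 728
Selection 9: 728 + 248 = 976
Selection 10: 976 + 248 = 1224
Selection 11: 1224 + 248 = 1472
Selection 12: 1472 + 248 = 1720

3216, 3464, 3712, 3960, 4208, 232, 480, 728, 976, 1224, 1472, 1720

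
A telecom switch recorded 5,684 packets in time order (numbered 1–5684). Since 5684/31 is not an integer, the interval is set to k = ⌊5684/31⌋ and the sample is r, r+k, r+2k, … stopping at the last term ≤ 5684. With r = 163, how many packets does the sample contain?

31

k = ⌊5684/31⌋ = 183
Achieved size = ⌊(5684 − 163)/183⌋ + 1 = ⌊5521/183⌋ + 1 = 30 + 1 = 31
(last selection: 163 + 30×183 = 5653 ≤ 5684; next would be 5836 > 5684)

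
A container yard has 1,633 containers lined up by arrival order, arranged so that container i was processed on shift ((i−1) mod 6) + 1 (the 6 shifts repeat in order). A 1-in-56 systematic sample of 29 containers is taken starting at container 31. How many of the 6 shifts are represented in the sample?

Consecutive selections differ by k = 56, so their shift numbers differ by 56 mod 6 = 2.
gcd(56, 6) = 2, so the sample visits 6/2 = 3 distinct residues mod 6.
Start 31 is shift 1; the shifts hit are 1, 3, 5.

3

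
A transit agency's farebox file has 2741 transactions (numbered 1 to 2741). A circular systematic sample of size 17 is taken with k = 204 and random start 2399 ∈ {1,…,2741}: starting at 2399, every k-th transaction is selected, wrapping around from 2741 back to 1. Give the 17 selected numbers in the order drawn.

2399, 2603, 66, 270, 474, 678, 882, 1086, 1290, 1494, 1698, 1902, 2106, 2310, 2514, 2718, 181

Selection 1: 2399
Selection 2: 2399 + 204 = 2603
Selection 3: 2603 + 204 = 2807 → 2807 − 2741 = 66
Selection 4: 66 + 204 = 270
Selection 5: 270 + 204 = 474
Selection 6: 474 + 204 = 678
Selection 7: 678 + 204 = 882
Selection 8: 882 + 204 = 1086
Selection 9: 1086 + 204 = 1290
Selection 10: 1290 + 204 = 1494
Selection 11: 1494 + 204 = 1698
Selection 12: 1698 + 204 = 1902
Selection 13: 1902 + 204 = 2106
Selection 14: 2106 + 204 = 2310
Selection 15: 2310 + 204 = 2514
Selection 16: 2514 + 204 = 2718
Selection 17: 2718 + 204 = 2922 → 2922 − 2741 = 181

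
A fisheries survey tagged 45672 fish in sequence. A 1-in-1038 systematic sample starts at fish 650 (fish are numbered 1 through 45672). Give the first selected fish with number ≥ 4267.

k = 1038
Steps past start: ⌈(4267 − 650)/1038⌉ = ⌈3617/1038⌉ = 4
Selected fish: 650 + 4×1038 = 4802

4802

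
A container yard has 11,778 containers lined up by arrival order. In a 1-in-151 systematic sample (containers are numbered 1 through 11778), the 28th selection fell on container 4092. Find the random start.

15

k = 151
r = 4092 − (28−1)×151 = 4092 − 4077 = 15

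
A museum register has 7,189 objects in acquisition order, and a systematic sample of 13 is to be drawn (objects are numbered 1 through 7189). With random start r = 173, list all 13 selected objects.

173, 726, 1279, 1832, 2385, 2938, 3491, 4044, 4597, 5150, 5703, 6256, 6809

k = N/n = 7189/13 = 553
object 1: 173
object 2: 173 + 553 = 726
object 3: 726 + 553 = 1279
object 4: 1279 + 553 = 1832
object 5: 1832 + 553 = 2385
object 6: 2385 + 553 = 2938
object 7: 2938 + 553 = 3491
object 8: 3491 + 553 = 4044
object 9: 4044 + 553 = 4597
object 10: 4597 + 553 = 5150
object 11: 5150 + 553 = 5703
object 12: 5703 + 553 = 6256
object 13: 6256 + 553 = 6809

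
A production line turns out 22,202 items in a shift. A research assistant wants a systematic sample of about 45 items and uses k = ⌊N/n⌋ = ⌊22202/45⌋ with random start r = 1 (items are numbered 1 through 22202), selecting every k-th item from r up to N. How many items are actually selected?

k = ⌊22202/45⌋ = 493
Achieved size = ⌊(22202 − 1)/493⌋ + 1 = ⌊22201/493⌋ + 1 = 45 + 1 = 46
(last selection: 1 + 45×493 = 22186 ≤ 22202; next would be 22679 > 22202)

46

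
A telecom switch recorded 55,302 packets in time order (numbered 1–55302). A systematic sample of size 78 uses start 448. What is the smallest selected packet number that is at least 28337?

k = 55302/78 = 709
Steps past start: ⌈(28337 − 448)/709⌉ = ⌈27889/709⌉ = 40
Selected packet: 448 + 40×709 = 28808

28808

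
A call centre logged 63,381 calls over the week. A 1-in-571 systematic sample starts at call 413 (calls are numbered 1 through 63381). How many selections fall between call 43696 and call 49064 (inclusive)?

k = 571
First selection ≥ 43696: 413 + ⌈(43696−413)/571⌉·571 = 413 + 76×571 = 43809
Last selection ≤ 49064: 413 + ⌊(49064−413)/571⌋·571 = 413 + 85×571 = 48948
Count = 85 − 76 + 1 = 10

10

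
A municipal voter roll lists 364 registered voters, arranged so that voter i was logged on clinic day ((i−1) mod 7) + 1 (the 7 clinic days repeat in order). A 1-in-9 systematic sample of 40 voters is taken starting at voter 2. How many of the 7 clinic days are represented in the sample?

Consecutive selections differ by k = 9, so their clinic day numbers differ by 9 mod 7 = 2.
gcd(9, 7) = 1, so the sample visits 7/1 = 7 distinct residues mod 7.
Start 2 is clinic day 2; the clinic days hit are 1, 2, 3, 4, 5, 6, 7.

7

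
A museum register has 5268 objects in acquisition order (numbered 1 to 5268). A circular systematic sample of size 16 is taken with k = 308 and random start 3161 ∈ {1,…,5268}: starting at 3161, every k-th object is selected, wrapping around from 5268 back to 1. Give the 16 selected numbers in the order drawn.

Selection 1: 3161
Selection 2: 3161 + 308 = 3469
Selection 3: 3469 + 308 = 3777
Selection 4: 3777 + 308 = 4085
Selection 5: 4085 + 308 = 4393
Selection 6: 4393 + 308 = 4701
Selection 7: 4701 + 308 = 5009
Selection 8: 5009 + 308 = 5317 → 5317 − 5268 = 49
Selection 9: 49 + 308 = 357
Selection 10: 357 + 308 = 665
Selection 11: 665 + 308 = 973
Selection 12: 973 + 308 = 1281
Selection 13: 1281 + 308 = 1589
Selection 14: 1589 + 308 = 1897
Selection 15: 1897 + 308 = 2205
Selection 16: 2205 + 308 = 2513

3161, 3469, 3777, 4085, 4393, 4701, 5009, 49, 357, 665, 973, 1281, 1589, 1897, 2205, 2513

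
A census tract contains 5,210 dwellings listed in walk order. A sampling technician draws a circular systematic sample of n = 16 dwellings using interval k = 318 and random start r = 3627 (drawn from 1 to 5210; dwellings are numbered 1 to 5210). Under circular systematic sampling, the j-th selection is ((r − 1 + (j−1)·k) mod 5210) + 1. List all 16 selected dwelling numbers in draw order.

Selection 1: 3627
Selection 2: 3627 + 318 = 3945
Selection 3: 3945 + 318 = 4263
Selection 4: 4263 + 318 = 4581
Selection 5: 4581 + 318 = 4899
Selection 6: 4899 + 318 = 5217 → 5217 − 5210 = 7
Selection 7: 7 + 318 = 325
Selection 8: 325 + 318 = 643
Selection 9: 643 + 318 = 961
Selection 10: 961 + 318 = 1279
Selection 11: 1279 + 318 = 1597
Selection 12: 1597 + 318 = 1915
Selection 13: 1915 + 318 = 2233
Selection 14: 2233 + 318 = 2551
Selection 15: 2551 + 318 = 2869
Selection 16: 2869 + 318 = 3187

3627, 3945, 4263, 4581, 4899, 7, 325, 643, 961, 1279, 1597, 1915, 2233, 2551, 2869, 3187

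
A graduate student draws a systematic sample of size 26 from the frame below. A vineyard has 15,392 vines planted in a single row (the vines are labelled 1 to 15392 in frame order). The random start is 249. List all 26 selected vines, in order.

249, 841, 1433, 2025, 2617, 3209, 3801, 4393, 4985, 5577, 6169, 6761, 7353, 7945, 8537, 9129, 9721, 10313, 10905, 11497, 12089, 12681, 13273, 13865, 14457, 15049

k = N/n = 15392/26 = 592
vine 1: 249
vine 2: 249 + 592 = 841
vine 3: 841 + 592 = 1433
vine 4: 1433 + 592 = 2025
vine 5: 2025 + 592 = 2617
vine 6: 2617 + 592 = 3209
vine 7: 3209 + 592 = 3801
vine 8: 3801 + 592 = 4393
vine 9: 4393 + 592 = 4985
vine 10: 4985 + 592 = 5577
vine 11: 5577 + 592 = 6169
vine 12: 6169 + 592 = 6761
vine 13: 6761 + 592 = 7353
vine 14: 7353 + 592 = 7945
vine 15: 7945 + 592 = 8537
vine 16: 8537 + 592 = 9129
vine 17: 9129 + 592 = 9721
vine 18: 9721 + 592 = 10313
vine 19: 10313 + 592 = 10905
vine 20: 10905 + 592 = 11497
vine 21: 11497 + 592 = 12089
vine 22: 12089 + 592 = 12681
vine 23: 12681 + 592 = 13273
vine 24: 13273 + 592 = 13865
vine 25: 13865 + 592 = 14457
vine 26: 14457 + 592 = 15049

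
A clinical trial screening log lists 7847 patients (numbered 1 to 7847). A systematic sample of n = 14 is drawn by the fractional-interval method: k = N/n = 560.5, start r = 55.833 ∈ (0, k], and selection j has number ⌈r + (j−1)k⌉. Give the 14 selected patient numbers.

j=1: r + 0k = 55.833 → ⌈·⌉ = 56
j=2: r + 1k = 616.333 → ⌈·⌉ = 617
j=3: r + 2k = 1176.833 → ⌈·⌉ = 1177
j=4: r + 3k = 1737.333 → ⌈·⌉ = 1738
j=5: r + 4k = 2297.833 → ⌈·⌉ = 2298
j=6: r + 5k = 2858.333 → ⌈·⌉ = 2859
j=7: r + 6k = 3418.833 → ⌈·⌉ = 3419
j=8: r + 7k = 3979.333 → ⌈·⌉ = 3980
j=9: r + 8k = 4539.833 → ⌈·⌉ = 4540
j=10: r + 9k = 5100.333 → ⌈·⌉ = 5101
j=11: r + 10k = 5660.833 → ⌈·⌉ = 5661
j=12: r + 11k = 6221.333 → ⌈·⌉ = 6222
j=13: r + 12k = 6781.833 → ⌈·⌉ = 6782
j=14: r + 13k = 7342.333 → ⌈·⌉ = 7343

56, 617, 1177, 1738, 2298, 2859, 3419, 3980, 4540, 5101, 5661, 6222, 6782, 7343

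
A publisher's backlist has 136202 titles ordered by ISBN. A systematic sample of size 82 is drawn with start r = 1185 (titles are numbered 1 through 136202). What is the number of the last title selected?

135726

k = 136202/82 = 1661
82nd selection = r + (82−1)·k = 1185 + 81×1661 = 1185 + 134541 = 135726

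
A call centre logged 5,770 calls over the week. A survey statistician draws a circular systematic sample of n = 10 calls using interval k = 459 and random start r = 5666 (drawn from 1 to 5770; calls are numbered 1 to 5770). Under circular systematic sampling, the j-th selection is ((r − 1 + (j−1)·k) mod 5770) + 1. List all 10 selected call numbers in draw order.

5666, 355, 814, 1273, 1732, 2191, 2650, 3109, 3568, 4027

Selection 1: 5666
Selection 2: 5666 + 459 = 6125 → 6125 − 5770 = 355
Selection 3: 355 + 459 = 814
Selection 4: 814 + 459 = 1273
Selection 5: 1273 + 459 = 1732
Selection 6: 1732 + 459 = 2191
Selection 7: 2191 + 459 = 2650
Selection 8: 2650 + 459 = 3109
Selection 9: 3109 + 459 = 3568
Selection 10: 3568 + 459 = 4027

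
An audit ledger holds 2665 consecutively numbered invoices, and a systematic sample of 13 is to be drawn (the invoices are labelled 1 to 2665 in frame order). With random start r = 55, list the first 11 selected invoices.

55, 260, 465, 670, 875, 1080, 1285, 1490, 1695, 1900, 2105

k = N/n = 2665/13 = 205
invoice 1: 55
invoice 2: 55 + 205 = 260
invoice 3: 260 + 205 = 465
invoice 4: 465 + 205 = 670
invoice 5: 670 + 205 = 875
invoice 6: 875 + 205 = 1080
invoice 7: 1080 + 205 = 1285
invoice 8: 1285 + 205 = 1490
invoice 9: 1490 + 205 = 1695
invoice 10: 1695 + 205 = 1900
invoice 11: 1900 + 205 = 2105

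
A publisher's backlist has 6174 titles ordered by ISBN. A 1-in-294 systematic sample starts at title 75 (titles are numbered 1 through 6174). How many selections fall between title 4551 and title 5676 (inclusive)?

4

k = 294
First selection ≥ 4551: 75 + ⌈(4551−75)/294⌉·294 = 75 + 16×294 = 4779
Last selection ≤ 5676: 75 + ⌊(5676−75)/294⌋·294 = 75 + 19×294 = 5661
Count = 19 − 16 + 1 = 4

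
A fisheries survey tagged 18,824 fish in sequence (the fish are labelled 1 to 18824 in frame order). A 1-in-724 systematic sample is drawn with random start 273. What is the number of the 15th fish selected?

10409

k = 724
15th selection = r + (15−1)·k = 273 + 14×724 = 273 + 10136 = 10409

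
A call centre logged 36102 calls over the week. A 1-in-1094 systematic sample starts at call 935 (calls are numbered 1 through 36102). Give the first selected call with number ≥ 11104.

k = 1094
Steps past start: ⌈(11104 − 935)/1094⌉ = ⌈10169/1094⌉ = 10
Selected call: 935 + 10×1094 = 11875

11875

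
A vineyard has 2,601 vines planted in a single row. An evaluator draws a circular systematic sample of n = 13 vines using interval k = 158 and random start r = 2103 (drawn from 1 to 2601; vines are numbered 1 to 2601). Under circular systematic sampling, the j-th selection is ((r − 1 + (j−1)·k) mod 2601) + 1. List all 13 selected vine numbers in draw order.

2103, 2261, 2419, 2577, 134, 292, 450, 608, 766, 924, 1082, 1240, 1398

Selection 1: 2103
Selection 2: 2103 + 158 = 2261
Selection 3: 2261 + 158 = 2419
Selection 4: 2419 + 158 = 2577
Selection 5: 2577 + 158 = 2735 → 2735 − 2601 = 134
Selection 6: 134 + 158 = 292
Selection 7: 292 + 158 = 450
Selection 8: 450 + 158 = 608
Selection 9: 608 + 158 = 766
Selection 10: 766 + 158 = 924
Selection 11: 924 + 158 = 1082
Selection 12: 1082 + 158 = 1240
Selection 13: 1240 + 158 = 1398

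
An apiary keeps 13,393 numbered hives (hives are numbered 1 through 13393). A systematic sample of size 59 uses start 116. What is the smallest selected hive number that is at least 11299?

k = 13393/59 = 227
Steps past start: ⌈(11299 − 116)/227⌉ = ⌈11183/227⌉ = 50
Selected hive: 116 + 50×227 = 11466

11466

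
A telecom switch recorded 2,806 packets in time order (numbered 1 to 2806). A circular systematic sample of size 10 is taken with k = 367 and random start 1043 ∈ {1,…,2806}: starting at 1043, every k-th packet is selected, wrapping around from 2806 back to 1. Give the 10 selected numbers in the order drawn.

Selection 1: 1043
Selection 2: 1043 + 367 = 1410
Selection 3: 1410 + 367 = 1777
Selection 4: 1777 + 367 = 2144
Selection 5: 2144 + 367 = 2511
Selection 6: 2511 + 367 = 2878 → 2878 − 2806 = 72
Selection 7: 72 + 367 = 439
Selection 8: 439 + 367 = 806
Selection 9: 806 + 367 = 1173
Selection 10: 1173 + 367 = 1540

1043, 1410, 1777, 2144, 2511, 72, 439, 806, 1173, 1540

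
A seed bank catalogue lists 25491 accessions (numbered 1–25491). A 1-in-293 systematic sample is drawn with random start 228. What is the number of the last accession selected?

k = 293
87th selection = r + (87−1)·k = 228 + 86×293 = 228 + 25198 = 25426

25426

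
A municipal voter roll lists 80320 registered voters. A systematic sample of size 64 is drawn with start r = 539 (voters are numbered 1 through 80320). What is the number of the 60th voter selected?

74584

k = 80320/64 = 1255
60th selection = r + (60−1)·k = 539 + 59×1255 = 539 + 74045 = 74584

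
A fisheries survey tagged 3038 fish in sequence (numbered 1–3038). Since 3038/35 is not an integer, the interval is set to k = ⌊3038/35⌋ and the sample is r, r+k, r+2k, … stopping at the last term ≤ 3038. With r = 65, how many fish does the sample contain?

k = ⌊3038/35⌋ = 86
Achieved size = ⌊(3038 − 65)/86⌋ + 1 = ⌊2973/86⌋ + 1 = 34 + 1 = 35
(last selection: 65 + 34×86 = 2989 ≤ 3038; next would be 3075 > 3038)

35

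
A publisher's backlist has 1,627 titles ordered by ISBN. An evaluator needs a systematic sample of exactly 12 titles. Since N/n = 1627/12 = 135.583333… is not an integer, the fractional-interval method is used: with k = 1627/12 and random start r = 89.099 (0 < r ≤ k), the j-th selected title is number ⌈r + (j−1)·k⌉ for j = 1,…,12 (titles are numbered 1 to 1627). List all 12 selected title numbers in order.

90, 225, 361, 496, 632, 768, 903, 1039, 1174, 1310, 1445, 1581

j=1: r + 0k = 89.099 → ⌈·⌉ = 90
j=2: r + 1k = 224.682333… → ⌈·⌉ = 225
j=3: r + 2k = 360.265666… → ⌈·⌉ = 361
j=4: r + 3k = 495.849 → ⌈·⌉ = 496
j=5: r + 4k = 631.432333… → ⌈·⌉ = 632
j=6: r + 5k = 767.015666… → ⌈·⌉ = 768
j=7: r + 6k = 902.599 → ⌈·⌉ = 903
j=8: r + 7k = 1038.182333… → ⌈·⌉ = 1039
j=9: r + 8k = 1173.765666… → ⌈·⌉ = 1174
j=10: r + 9k = 1309.349 → ⌈·⌉ = 1310
j=11: r + 10k = 1444.932333… → ⌈·⌉ = 1445
j=12: r + 11k = 1580.515666… → ⌈·⌉ = 1581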